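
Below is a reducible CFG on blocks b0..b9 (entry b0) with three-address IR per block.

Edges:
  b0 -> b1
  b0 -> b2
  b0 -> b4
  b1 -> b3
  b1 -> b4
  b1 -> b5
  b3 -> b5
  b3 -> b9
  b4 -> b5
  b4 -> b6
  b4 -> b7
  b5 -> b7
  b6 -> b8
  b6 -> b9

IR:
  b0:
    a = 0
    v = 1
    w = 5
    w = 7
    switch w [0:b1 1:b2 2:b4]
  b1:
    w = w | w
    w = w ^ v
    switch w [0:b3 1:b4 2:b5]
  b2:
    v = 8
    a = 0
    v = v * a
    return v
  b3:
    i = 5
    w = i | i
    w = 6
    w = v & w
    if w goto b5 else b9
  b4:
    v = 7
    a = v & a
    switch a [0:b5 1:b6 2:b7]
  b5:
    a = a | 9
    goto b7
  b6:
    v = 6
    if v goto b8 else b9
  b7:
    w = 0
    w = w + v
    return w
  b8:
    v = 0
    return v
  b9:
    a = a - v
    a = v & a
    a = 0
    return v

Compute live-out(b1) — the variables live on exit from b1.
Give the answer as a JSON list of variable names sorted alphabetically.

Answer: ["a", "v"]

Derivation:
Block summaries:
  b0: {a,v,w} / ∅
  b1: {w} / {v,w}
  b2: {a,v} / ∅
  b3: {i,w} / {v}
  b4: {a,v} / {a}
  b5: {a} / {a}
  b6: {v} / ∅
  b7: {w} / {v}
  b8: {v} / ∅
  b9: {a} / {a,v}

Liveness:
  b0 li=∅ lo={a,v,w}
  b1 li={a,v,w} lo={a,v}
  b2 li=∅ lo=∅
  b3 li={a,v} lo={a,v}
  b4 li={a} lo={a,v}
  b5 li={a,v} lo={v}
  b6 li={a} lo={a,v}
  b7 li={v} lo=∅
  b8 li=∅ lo=∅
  b9 li={a,v} lo=∅

live-out(b1) = ["a", "v"]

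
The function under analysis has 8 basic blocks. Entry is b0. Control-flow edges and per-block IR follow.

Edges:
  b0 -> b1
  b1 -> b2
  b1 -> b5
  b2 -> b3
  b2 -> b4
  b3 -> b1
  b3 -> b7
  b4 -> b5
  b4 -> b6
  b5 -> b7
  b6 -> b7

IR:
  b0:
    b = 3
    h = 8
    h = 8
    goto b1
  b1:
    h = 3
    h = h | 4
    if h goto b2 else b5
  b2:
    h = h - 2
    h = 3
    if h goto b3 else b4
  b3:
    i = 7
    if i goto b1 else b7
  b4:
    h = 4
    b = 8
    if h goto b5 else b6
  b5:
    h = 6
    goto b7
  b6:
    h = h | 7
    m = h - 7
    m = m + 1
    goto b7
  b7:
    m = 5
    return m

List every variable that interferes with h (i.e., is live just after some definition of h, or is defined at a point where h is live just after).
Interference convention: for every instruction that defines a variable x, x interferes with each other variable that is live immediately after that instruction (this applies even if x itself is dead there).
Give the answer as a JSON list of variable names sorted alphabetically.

Answer: ["b"]

Analysis:
Per-block:
  b0: {b,h} / ∅
  b1: {h} / ∅
  b2: {h} / {h}
  b3: {i} / ∅
  b4: {b,h} / ∅
  b5: {h} / ∅
  b6: {h,m} / {h}
  b7: {m} / ∅

Live sets:
  b0 li=∅ lo=∅
  b1 li=∅ lo={h}
  b2 li={h} lo=∅
  b3 li=∅ lo=∅
  b4 li=∅ lo={h}
  b5 li=∅ lo=∅
  b6 li={h} lo=∅
  b7 li=∅ lo=∅

Interference:
  b: {h}
  h: {b}
  i: ∅
  m: ∅

N(h) = ["b"]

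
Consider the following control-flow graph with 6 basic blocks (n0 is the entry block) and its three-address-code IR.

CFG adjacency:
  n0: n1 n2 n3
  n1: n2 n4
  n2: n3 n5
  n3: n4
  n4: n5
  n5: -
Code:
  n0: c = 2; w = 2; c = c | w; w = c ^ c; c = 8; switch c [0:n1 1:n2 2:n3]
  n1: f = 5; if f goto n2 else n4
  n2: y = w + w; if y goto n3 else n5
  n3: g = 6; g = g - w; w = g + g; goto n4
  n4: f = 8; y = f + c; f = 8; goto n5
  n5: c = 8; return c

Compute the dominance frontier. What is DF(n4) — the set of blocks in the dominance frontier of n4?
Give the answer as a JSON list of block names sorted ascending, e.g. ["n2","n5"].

idom tree: n1←n0 n2←n0 n3←n0 n4←n0 n5←n0
Dom∩ at merges:
  n2: preds {n0,n1}: {n0} ∩ {n0,n1} = {n0}; idom=n0
  n3: preds {n0,n2}: {n0} ∩ {n0,n2} = {n0}; idom=n0
  n4: preds {n1,n3}: {n0,n1} ∩ {n0,n3} = {n0}; idom=n0
  n5: preds {n2,n4}: {n0,n2} ∩ {n0,n4} = {n0}; idom=n0

DF derivation:
  n2←n0: walk · to n0
  n2←n1: walk n1 to n0
  n3←n0: walk · to n0
  n3←n2: walk n2 to n0
  n4←n1: walk n1 to n0
  n4←n3: walk n3 to n0
  n5←n2: walk n2 to n0
  n5←n4: walk n4 to n0
  n0: DF=∅
  n1: DF={n2,n4}
  n2: DF={n3,n5}
  n3: DF={n4}
  n4: DF={n5}
  n5: DF=∅

DF(n4) = ["n5"]

Answer: ["n5"]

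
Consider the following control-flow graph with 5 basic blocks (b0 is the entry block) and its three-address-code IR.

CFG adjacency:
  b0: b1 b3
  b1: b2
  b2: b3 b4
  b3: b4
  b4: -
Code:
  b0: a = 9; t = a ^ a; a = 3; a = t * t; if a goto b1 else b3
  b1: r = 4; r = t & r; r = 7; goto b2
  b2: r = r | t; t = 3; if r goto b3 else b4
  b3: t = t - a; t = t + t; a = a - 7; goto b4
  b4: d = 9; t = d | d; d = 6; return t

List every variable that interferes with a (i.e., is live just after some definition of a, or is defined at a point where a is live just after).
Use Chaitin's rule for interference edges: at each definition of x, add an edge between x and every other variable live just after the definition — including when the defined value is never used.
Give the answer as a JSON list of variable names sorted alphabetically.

Answer: ["r", "t"]

Working:
Per-block:
  b0: def={a,t} ue=∅
  b1: def={r} ue={t}
  b2: def={r,t} ue={r,t}
  b3: def={a,t} ue={a,t}
  b4: def={d,t} ue=∅

Live sets:
  live b0: ∅→{a,t}
  live b1: {a,t}→{a,r,t}
  live b2: {a,r,t}→{a,t}
  live b3: {a,t}→∅
  live b4: ∅→∅

Conflict graph:
  a — {r,t}
  d — {t}
  r — {a,t}
  t — {a,d,r}

N(a) = ["r", "t"]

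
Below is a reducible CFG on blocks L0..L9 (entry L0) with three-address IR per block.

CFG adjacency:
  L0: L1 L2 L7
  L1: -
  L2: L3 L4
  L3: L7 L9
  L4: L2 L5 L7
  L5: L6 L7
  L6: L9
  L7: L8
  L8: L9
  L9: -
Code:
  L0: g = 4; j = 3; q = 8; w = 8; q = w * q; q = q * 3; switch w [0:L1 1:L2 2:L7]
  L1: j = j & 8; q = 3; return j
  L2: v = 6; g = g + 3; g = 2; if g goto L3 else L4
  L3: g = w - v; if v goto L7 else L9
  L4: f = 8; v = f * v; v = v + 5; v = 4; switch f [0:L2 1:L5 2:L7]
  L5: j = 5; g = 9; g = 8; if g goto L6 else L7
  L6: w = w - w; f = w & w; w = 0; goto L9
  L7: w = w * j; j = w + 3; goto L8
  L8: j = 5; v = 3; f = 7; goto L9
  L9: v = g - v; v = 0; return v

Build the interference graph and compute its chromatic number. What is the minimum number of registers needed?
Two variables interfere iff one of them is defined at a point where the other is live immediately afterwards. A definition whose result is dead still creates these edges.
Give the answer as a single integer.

Answer: 5

Analysis:
Block summaries:
  L0 def {g,j,q,w} use ∅
  L1 def {j,q} use {j}
  L2 def {g,v} use {g}
  L3 def {g} use {v,w}
  L4 def {f,v} use {v}
  L5 def {g,j} use ∅
  L6 def {f,w} use {w}
  L7 def {j,w} use {j,w}
  L8 def {f,j,v} use ∅
  L9 def {v} use {g,v}

Live sets:
  live L0: ∅→{g,j,w}
  live L1: {j}→∅
  live L2: {g,j,w}→{g,j,v,w}
  live L3: {j,v,w}→{g,j,v,w}
  live L4: {g,j,v,w}→{g,j,v,w}
  live L5: {v,w}→{g,j,v,w}
  live L6: {g,v,w}→{g,v}
  live L7: {g,j,w}→{g}
  live L8: {g}→{g,v}
  live L9: {g,v}→∅

Interference:
  f↔{g,j,v,w}
  g↔{f,j,q,v,w}
  j↔{f,g,q,v,w}
  q↔{g,j,w}
  v↔{f,g,j,w}
  w↔{f,g,j,q,v}

Chromatic number:
  lower bound: {f,g,j,v,w} mutually conflict ⇒ χ ≥ 5
  assign f→c3 g→c0 j→c1 q→c3 v→c4 w→c2 — no edge inside a register ⇒ χ ≤ 5
  χ = 5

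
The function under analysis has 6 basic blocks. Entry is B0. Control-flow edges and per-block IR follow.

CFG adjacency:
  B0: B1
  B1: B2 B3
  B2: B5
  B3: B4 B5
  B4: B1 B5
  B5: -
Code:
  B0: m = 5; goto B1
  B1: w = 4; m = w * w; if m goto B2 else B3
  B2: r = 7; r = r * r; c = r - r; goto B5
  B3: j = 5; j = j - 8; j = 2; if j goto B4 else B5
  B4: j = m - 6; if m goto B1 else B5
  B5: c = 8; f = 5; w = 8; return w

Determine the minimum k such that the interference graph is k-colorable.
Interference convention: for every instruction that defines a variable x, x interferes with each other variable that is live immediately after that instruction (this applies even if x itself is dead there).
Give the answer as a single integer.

Answer: 2

Working:
def/use:
  B0: {m} / ∅
  B1: {m,w} / ∅
  B2: {c,r} / ∅
  B3: {j} / ∅
  B4: {j} / {m}
  B5: {c,f,w} / ∅

Live sets:
  B0 li=∅ lo=∅
  B1 li=∅ lo={m}
  B2 li=∅ lo=∅
  B3 li={m} lo={m}
  B4 li={m} lo=∅
  B5 li=∅ lo=∅

Conflict graph:
  c — ∅
  f — ∅
  j — {m}
  m — {j}
  r — ∅
  w — ∅

Colouring:
  {j,m} pairwise interfere (2-clique) ⇒ χ ≥ 2
  assign c→c0 f→c0 j→c0 m→c1 r→c0 w→c0 — no edge inside a register ⇒ χ ≤ 2
  χ = 2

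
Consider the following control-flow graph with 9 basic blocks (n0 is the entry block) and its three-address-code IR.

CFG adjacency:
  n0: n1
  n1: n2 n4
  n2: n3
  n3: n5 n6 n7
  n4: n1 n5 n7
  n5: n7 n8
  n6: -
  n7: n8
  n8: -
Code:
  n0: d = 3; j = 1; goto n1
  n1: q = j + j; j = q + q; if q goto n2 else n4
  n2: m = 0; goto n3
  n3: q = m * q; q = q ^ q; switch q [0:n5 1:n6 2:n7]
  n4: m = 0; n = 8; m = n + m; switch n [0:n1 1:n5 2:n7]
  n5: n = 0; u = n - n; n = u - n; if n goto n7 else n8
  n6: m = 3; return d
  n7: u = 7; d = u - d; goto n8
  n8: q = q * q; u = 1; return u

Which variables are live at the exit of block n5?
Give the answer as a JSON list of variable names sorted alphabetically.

def/use:
  n0: {d,j} / ∅
  n1: {j,q} / {j}
  n2: {m} / ∅
  n3: {q} / {m,q}
  n4: {m,n} / ∅
  n5: {n,u} / ∅
  n6: {m} / {d}
  n7: {d,u} / {d}
  n8: {q,u} / {q}

Live sets:
  n0: in=∅ out={d,j}
  n1: in={d,j} out={d,j,q}
  n2: in={d,q} out={d,m,q}
  n3: in={d,m,q} out={d,q}
  n4: in={d,j,q} out={d,j,q}
  n5: in={d,q} out={d,q}
  n6: in={d} out=∅
  n7: in={d,q} out={q}
  n8: in={q} out=∅

live-out(n5) = ["d", "q"]

Answer: ["d", "q"]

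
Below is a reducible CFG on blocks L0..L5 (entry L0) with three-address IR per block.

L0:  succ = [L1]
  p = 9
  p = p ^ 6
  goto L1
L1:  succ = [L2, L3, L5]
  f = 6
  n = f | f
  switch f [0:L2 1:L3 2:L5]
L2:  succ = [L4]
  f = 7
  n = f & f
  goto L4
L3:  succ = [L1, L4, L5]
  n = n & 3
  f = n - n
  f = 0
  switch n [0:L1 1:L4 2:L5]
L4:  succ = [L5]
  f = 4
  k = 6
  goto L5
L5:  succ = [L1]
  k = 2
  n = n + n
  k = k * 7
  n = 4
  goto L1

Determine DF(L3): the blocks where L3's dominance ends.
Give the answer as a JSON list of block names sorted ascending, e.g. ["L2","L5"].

idom tree: L1←L0 L2←L1 L3←L1 L4←L1 L5←L1
Dom∩ at merges:
  L1: preds {L0,L3,L5}: {L0} ∩ {L0,L1,L3} ∩ {L0,L1,L5} = {L0}; idom=L0
  L4: preds {L2,L3}: {L0,L1,L2} ∩ {L0,L1,L3} = {L0,L1}; idom=L1
  L5: preds {L1,L3,L4}: {L0,L1} ∩ {L0,L1,L3} ∩ {L0,L1,L4} = {L0,L1}; idom=L1

DF walk-up:
  join L1 pred L0: · stop@L0
  join L1 pred L3: L3→L1 stop@L0
  join L1 pred L5: L5→L1 stop@L0
  join L4 pred L2: L2 stop@L1
  join L4 pred L3: L3 stop@L1
  join L5 pred L1: · stop@L1
  join L5 pred L3: L3 stop@L1
  join L5 pred L4: L4 stop@L1
  L0 → ∅
  L1 → {L1}
  L2 → {L4}
  L3 → {L1,L4,L5}
  L4 → {L5}
  L5 → {L1}

DF(L3) = ["L1", "L4", "L5"]

Answer: ["L1", "L4", "L5"]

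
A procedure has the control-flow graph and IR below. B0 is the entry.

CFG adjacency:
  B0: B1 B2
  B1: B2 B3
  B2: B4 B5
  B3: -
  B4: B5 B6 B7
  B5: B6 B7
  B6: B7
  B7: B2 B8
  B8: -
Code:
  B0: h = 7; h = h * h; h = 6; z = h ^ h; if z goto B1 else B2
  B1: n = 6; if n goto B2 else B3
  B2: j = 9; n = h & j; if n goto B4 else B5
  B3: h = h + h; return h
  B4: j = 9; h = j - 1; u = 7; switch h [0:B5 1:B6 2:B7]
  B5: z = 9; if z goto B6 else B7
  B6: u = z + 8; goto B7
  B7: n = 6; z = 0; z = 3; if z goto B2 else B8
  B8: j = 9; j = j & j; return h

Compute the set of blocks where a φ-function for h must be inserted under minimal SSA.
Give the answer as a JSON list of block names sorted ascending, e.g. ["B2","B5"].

idom tree: B1←B0 B2←B0 B3←B1 B4←B2 B5←B2 B6←B2 B7←B2 B8←B7
Dom∩ at merges:
  B2: preds {B0,B1,B7}: {B0} ∩ {B0,B1} ∩ {B0,B2,B7} = {B0}; idom=B0
  B5: preds {B2,B4}: {B0,B2} ∩ {B0,B2,B4} = {B0,B2}; idom=B2
  B6: preds {B4,B5}: {B0,B2,B4} ∩ {B0,B2,B5} = {B0,B2}; idom=B2
  B7: preds {B4,B5,B6}: {B0,B2,B4} ∩ {B0,B2,B5} ∩ {B0,B2,B6} = {B0,B2}; idom=B2

DF derivation:
  B2←B0: walk · to B0
  B2←B1: walk B1 to B0
  B2←B7: walk B7→B2 to B0
  B5←B2: walk · to B2
  B5←B4: walk B4 to B2
  B6←B4: walk B4 to B2
  B6←B5: walk B5 to B2
  B7←B4: walk B4 to B2
  B7←B5: walk B5 to B2
  B7←B6: walk B6 to B2
  DF(B0)=∅
  DF(B1)={B2}
  DF(B2)={B2}
  DF(B3)=∅
  DF(B4)={B5,B6,B7}
  DF(B5)={B6,B7}
  DF(B6)={B7}
  DF(B7)={B2}
  DF(B8)=∅

φ for h: defs {B0,B3,B4}
  DF⁺ = {B2,B5,B6,B7}

Answer: ["B2", "B5", "B6", "B7"]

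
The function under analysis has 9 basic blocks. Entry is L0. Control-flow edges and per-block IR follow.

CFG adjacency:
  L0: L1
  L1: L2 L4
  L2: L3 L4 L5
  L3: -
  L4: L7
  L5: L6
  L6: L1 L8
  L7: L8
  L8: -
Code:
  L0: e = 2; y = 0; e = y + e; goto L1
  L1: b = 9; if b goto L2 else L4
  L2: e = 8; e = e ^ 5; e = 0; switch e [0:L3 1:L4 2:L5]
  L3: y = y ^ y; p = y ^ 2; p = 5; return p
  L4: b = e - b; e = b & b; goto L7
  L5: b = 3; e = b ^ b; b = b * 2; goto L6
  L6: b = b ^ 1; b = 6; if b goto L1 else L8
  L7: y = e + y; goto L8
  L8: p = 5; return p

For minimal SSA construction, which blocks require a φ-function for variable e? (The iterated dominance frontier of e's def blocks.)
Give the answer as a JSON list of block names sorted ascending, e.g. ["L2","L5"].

idom tree: L1←L0 L2←L1 L3←L2 L4←L1 L5←L2 L6←L5 L7←L4 L8←L1
Dom∩ at merges:
  L1: preds {L0,L6}: {L0} ∩ {L0,L1,L2,L5,L6} = {L0}; idom=L0
  L4: preds {L1,L2}: {L0,L1} ∩ {L0,L1,L2} = {L0,L1}; idom=L1
  L8: preds {L6,L7}: {L0,L1,L2,L5,L6} ∩ {L0,L1,L4,L7} = {L0,L1}; idom=L1

DF derivation:
  join L1 pred L0: · stop@L0
  join L1 pred L6: L6→L5→L2→L1 stop@L0
  join L4 pred L1: · stop@L1
  join L4 pred L2: L2 stop@L1
  join L8 pred L6: L6→L5→L2 stop@L1
  join L8 pred L7: L7→L4 stop@L1
  L0 → ∅
  L1 → {L1}
  L2 → {L1,L4,L8}
  L3 → ∅
  L4 → {L8}
  L5 → {L1,L8}
  L6 → {L1,L8}
  L7 → {L8}
  L8 → ∅

φ for e: defs {L0,L2,L4,L5}
  DF⁺ = {L1,L4,L8}

Answer: ["L1", "L4", "L8"]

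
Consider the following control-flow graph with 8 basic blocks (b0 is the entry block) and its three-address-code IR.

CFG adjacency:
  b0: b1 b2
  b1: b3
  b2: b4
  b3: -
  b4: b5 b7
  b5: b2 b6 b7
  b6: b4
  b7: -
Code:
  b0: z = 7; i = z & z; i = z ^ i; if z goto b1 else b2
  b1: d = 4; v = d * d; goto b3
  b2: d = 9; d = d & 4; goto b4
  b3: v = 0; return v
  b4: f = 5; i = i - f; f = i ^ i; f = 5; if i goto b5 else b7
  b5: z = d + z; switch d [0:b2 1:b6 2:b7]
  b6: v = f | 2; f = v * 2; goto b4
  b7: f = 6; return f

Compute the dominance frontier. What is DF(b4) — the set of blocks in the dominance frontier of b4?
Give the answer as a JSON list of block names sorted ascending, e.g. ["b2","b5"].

Answer: ["b2", "b4"]

Analysis:
idom tree: b1←b0 b2←b0 b3←b1 b4←b2 b5←b4 b6←b5 b7←b4
Dom at joins:
  b2: preds {b0,b5}: {b0} ∩ {b0,b2,b4,b5} = {b0}; idom=b0
  b4: preds {b2,b6}: {b0,b2} ∩ {b0,b2,b4,b5,b6} = {b0,b2}; idom=b2
  b7: preds {b4,b5}: {b0,b2,b4} ∩ {b0,b2,b4,b5} = {b0,b2,b4}; idom=b4

DF derivation:
  join b2 pred b0: · stop@b0
  join b2 pred b5: b5→b4→b2 stop@b0
  join b4 pred b2: · stop@b2
  join b4 pred b6: b6→b5→b4 stop@b2
  join b7 pred b4: · stop@b4
  join b7 pred b5: b5 stop@b4
  b0 → ∅
  b1 → ∅
  b2 → {b2}
  b3 → ∅
  b4 → {b2,b4}
  b5 → {b2,b4,b7}
  b6 → {b4}
  b7 → ∅

DF(b4) = ["b2", "b4"]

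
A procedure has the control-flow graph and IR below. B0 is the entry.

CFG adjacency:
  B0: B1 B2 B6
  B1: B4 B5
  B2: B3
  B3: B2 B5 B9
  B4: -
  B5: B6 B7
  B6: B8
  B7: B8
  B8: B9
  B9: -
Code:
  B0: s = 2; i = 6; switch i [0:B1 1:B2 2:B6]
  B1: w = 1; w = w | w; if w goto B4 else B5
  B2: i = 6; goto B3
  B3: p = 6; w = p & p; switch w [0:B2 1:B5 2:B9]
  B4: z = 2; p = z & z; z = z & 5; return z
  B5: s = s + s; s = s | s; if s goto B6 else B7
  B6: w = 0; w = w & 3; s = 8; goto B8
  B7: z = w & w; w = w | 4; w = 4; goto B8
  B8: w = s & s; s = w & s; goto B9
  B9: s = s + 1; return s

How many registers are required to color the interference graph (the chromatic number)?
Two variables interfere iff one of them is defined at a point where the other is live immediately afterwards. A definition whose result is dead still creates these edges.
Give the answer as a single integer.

Block summaries:
  B0 def {i,s} use ∅
  B1 def {w} use ∅
  B2 def {i} use ∅
  B3 def {p,w} use ∅
  B4 def {p,z} use ∅
  B5 def {s} use {s}
  B6 def {s,w} use ∅
  B7 def {w,z} use {w}
  B8 def {s,w} use {s}
  B9 def {s} use {s}

Backward fixpoint:
  B0: in=∅ out={s}
  B1: in={s} out={s,w}
  B2: in={s} out={s}
  B3: in={s} out={s,w}
  B4: in=∅ out=∅
  B5: in={s,w} out={s,w}
  B6: in=∅ out={s}
  B7: in={s,w} out={s}
  B8: in={s} out={s}
  B9: in={s} out=∅

Conflict graph:
  i: {s}
  p: {s,z}
  s: {i,p,w,z}
  w: {s,z}
  z: {p,s,w}

Chromatic number:
  {p,s,z} pairwise interfere (3-clique) ⇒ χ ≥ 3
  3-colouring: r0={s}  r1={i,z}  r2={p,w}
  χ = 3

Answer: 3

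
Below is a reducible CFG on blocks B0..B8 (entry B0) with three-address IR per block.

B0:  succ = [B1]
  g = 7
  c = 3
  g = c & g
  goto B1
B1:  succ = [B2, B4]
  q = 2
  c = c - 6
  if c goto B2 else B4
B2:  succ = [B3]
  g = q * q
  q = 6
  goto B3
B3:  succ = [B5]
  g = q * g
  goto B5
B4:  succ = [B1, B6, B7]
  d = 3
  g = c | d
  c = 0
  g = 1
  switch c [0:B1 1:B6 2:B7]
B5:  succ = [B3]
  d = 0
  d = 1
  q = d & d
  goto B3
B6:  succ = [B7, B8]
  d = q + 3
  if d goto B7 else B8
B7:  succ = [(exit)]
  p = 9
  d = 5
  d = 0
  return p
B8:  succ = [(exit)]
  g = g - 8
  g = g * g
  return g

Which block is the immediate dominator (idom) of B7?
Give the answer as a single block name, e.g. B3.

Answer: B4

Working:
idom tree: B1←B0 B2←B1 B3←B2 B4←B1 B5←B3 B6←B4 B7←B4 B8←B6
Dom at joins:
  B1: preds {B0,B4}: {B0} ∩ {B0,B1,B4} = {B0}; idom=B0
  B3: preds {B2,B5}: {B0,B1,B2} ∩ {B0,B1,B2,B3,B5} = {B0,B1,B2}; idom=B2
  B7: preds {B4,B6}: {B0,B1,B4} ∩ {B0,B1,B4,B6} = {B0,B1,B4}; idom=B4

idom(B7) = B4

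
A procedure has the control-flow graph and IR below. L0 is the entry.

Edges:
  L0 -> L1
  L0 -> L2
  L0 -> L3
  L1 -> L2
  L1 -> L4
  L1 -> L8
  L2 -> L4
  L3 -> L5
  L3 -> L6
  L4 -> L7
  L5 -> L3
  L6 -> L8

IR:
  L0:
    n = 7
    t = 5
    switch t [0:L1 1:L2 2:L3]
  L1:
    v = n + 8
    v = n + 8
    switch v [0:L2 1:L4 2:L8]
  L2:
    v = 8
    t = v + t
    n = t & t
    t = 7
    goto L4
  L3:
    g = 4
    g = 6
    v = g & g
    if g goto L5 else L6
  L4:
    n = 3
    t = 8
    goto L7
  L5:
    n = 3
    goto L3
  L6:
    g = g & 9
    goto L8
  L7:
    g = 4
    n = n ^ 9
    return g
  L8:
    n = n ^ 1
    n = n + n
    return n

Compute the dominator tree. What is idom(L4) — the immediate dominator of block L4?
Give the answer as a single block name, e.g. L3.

idom tree: L1←L0 L2←L0 L3←L0 L4←L0 L5←L3 L6←L3 L7←L4 L8←L0
Join-block Dom:
  L2: preds {L0,L1}: {L0} ∩ {L0,L1} = {L0}; idom=L0
  L3: preds {L0,L5}: {L0} ∩ {L0,L3,L5} = {L0}; idom=L0
  L4: preds {L1,L2}: {L0,L1} ∩ {L0,L2} = {L0}; idom=L0
  L8: preds {L1,L6}: {L0,L1} ∩ {L0,L3,L6} = {L0}; idom=L0

idom(L4) = L0

Answer: L0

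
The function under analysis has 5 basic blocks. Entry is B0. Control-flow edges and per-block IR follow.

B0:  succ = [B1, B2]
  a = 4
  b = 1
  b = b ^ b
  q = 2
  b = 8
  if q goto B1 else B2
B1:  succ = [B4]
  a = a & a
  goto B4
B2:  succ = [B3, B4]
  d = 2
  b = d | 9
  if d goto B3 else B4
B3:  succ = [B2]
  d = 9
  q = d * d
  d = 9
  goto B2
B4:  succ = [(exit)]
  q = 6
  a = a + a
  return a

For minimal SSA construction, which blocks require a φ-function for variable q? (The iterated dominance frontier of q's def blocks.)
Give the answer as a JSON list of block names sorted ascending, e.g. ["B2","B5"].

Answer: ["B2", "B4"]

Working:
idom tree: B1←B0 B2←B0 B3←B2 B4←B0
Join-block Dom:
  B2: preds {B0,B3}: {B0} ∩ {B0,B2,B3} = {B0}; idom=B0
  B4: preds {B1,B2}: {B0,B1} ∩ {B0,B2} = {B0}; idom=B0

Frontier:
  B2←B0: walk · to B0
  B2←B3: walk B3→B2 to B0
  B4←B1: walk B1 to B0
  B4←B2: walk B2 to B0
  DF(B0)=∅
  DF(B1)={B4}
  DF(B2)={B2,B4}
  DF(B3)={B2}
  DF(B4)=∅

φ for q: defs {B0,B3,B4}
  DF⁺ = {B2,B4}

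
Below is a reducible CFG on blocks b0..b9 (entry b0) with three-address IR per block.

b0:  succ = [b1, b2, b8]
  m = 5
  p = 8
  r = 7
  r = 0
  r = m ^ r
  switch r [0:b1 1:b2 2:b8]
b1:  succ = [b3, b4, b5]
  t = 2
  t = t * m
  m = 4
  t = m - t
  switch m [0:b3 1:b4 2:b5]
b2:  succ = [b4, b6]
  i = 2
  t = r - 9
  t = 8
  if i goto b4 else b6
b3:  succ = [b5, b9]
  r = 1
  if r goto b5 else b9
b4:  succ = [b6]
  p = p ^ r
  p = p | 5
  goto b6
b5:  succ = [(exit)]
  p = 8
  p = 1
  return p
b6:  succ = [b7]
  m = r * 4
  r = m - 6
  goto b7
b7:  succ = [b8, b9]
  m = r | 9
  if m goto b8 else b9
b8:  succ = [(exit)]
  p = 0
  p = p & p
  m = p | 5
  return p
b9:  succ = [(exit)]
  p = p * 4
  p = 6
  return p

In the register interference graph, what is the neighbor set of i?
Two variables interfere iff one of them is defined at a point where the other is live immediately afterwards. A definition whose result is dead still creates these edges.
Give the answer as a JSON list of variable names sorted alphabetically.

Answer: ["p", "r", "t"]

Working:
Per-block:
  b0: {m,p,r} / ∅
  b1: {m,t} / {m}
  b2: {i,t} / {r}
  b3: {r} / ∅
  b4: {p} / {p,r}
  b5: {p} / ∅
  b6: {m,r} / {r}
  b7: {m} / {r}
  b8: {m,p} / ∅
  b9: {p} / {p}

Live sets:
  b0: in=∅ out={m,p,r}
  b1: in={m,p,r} out={p,r}
  b2: in={p,r} out={p,r}
  b3: in={p} out={p}
  b4: in={p,r} out={p,r}
  b5: in=∅ out=∅
  b6: in={p,r} out={p,r}
  b7: in={p,r} out={p}
  b8: in=∅ out=∅
  b9: in={p} out=∅

Interference:
  i: {p,r,t}
  m: {p,r,t}
  p: {i,m,r,t}
  r: {i,m,p,t}
  t: {i,m,p,r}

N(i) = ["p", "r", "t"]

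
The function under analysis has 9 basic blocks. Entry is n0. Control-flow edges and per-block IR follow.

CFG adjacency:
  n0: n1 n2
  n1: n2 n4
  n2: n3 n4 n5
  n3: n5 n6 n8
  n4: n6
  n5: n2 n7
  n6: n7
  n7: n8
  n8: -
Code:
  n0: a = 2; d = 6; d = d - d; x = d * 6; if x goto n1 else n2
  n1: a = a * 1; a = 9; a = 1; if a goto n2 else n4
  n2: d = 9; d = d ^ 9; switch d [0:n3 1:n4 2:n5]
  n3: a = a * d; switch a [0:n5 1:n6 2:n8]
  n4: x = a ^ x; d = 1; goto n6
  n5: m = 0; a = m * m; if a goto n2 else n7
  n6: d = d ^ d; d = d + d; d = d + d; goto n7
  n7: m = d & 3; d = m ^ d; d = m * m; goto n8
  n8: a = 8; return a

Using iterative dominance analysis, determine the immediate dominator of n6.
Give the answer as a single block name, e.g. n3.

Answer: n0

Analysis:
idom tree: n1←n0 n2←n0 n3←n2 n4←n0 n5←n2 n6←n0 n7←n0 n8←n0
Dom∩ at merges:
  n2: preds {n0,n1,n5}: {n0} ∩ {n0,n1} ∩ {n0,n2,n5} = {n0}; idom=n0
  n4: preds {n1,n2}: {n0,n1} ∩ {n0,n2} = {n0}; idom=n0
  n5: preds {n2,n3}: {n0,n2} ∩ {n0,n2,n3} = {n0,n2}; idom=n2
  n6: preds {n3,n4}: {n0,n2,n3} ∩ {n0,n4} = {n0}; idom=n0
  n7: preds {n5,n6}: {n0,n2,n5} ∩ {n0,n6} = {n0}; idom=n0
  n8: preds {n3,n7}: {n0,n2,n3} ∩ {n0,n7} = {n0}; idom=n0

idom(n6) = n0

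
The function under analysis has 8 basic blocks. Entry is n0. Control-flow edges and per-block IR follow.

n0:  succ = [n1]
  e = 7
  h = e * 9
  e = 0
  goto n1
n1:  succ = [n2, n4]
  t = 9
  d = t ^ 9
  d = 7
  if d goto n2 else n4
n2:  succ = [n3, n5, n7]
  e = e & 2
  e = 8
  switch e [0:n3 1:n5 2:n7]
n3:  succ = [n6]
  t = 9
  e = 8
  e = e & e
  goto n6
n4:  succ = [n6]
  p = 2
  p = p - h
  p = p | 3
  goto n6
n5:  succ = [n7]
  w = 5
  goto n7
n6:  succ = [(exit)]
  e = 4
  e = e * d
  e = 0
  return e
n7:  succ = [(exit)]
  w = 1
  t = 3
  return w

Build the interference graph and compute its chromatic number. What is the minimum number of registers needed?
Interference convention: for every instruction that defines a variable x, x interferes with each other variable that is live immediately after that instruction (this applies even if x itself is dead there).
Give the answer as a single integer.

Answer: 4

Analysis:
Block summaries:
  n0 def {e,h} use ∅
  n1 def {d,t} use ∅
  n2 def {e} use {e}
  n3 def {e,t} use ∅
  n4 def {p} use {h}
  n5 def {w} use ∅
  n6 def {e} use {d}
  n7 def {t,w} use ∅

Liveness:
  n0 li=∅ lo={e,h}
  n1 li={e,h} lo={d,e,h}
  n2 li={d,e} lo={d}
  n3 li={d} lo={d}
  n4 li={d,h} lo={d}
  n5 li=∅ lo=∅
  n6 li={d} lo=∅
  n7 li=∅ lo=∅

Conflict graph:
  d: {e,h,p,t}
  e: {d,h,t}
  h: {d,e,p,t}
  p: {d,h}
  t: {d,e,h,w}
  w: {t}

Registers:
  {d,e,h,t} pairwise interfere (4-clique) ⇒ χ ≥ 4
  4-colouring: r0={d,w}  r1={h}  r2={p,t}  r3={e}
  χ = 4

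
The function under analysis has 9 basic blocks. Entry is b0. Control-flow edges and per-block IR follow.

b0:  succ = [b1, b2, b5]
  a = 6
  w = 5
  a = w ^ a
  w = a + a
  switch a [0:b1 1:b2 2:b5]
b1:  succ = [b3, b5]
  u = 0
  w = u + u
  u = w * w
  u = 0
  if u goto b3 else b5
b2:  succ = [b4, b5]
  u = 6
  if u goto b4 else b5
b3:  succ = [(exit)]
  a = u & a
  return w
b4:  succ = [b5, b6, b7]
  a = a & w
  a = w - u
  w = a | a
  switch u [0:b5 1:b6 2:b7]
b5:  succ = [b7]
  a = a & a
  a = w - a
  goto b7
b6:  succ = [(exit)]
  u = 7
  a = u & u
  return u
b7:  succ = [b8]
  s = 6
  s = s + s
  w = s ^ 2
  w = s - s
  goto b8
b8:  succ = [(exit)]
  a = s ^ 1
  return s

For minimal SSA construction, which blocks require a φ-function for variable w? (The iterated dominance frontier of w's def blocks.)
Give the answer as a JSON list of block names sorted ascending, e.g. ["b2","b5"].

Answer: ["b5", "b7"]

Derivation:
idom tree: b1←b0 b2←b0 b3←b1 b4←b2 b5←b0 b6←b4 b7←b0 b8←b7
Dom∩ at merges:
  b5: preds {b0,b1,b2,b4}: {b0} ∩ {b0,b1} ∩ {b0,b2} ∩ {b0,b2,b4} = {b0}; idom=b0
  b7: preds {b4,b5}: {b0,b2,b4} ∩ {b0,b5} = {b0}; idom=b0

DF derivation:
  join b5 pred b0: · stop@b0
  join b5 pred b1: b1 stop@b0
  join b5 pred b2: b2 stop@b0
  join b5 pred b4: b4→b2 stop@b0
  join b7 pred b4: b4→b2 stop@b0
  join b7 pred b5: b5 stop@b0
  b0 → ∅
  b1 → {b5}
  b2 → {b5,b7}
  b3 → ∅
  b4 → {b5,b7}
  b5 → {b7}
  b6 → ∅
  b7 → ∅
  b8 → ∅

φ for w: defs {b0,b1,b4,b7}
  DF⁺ = {b5,b7}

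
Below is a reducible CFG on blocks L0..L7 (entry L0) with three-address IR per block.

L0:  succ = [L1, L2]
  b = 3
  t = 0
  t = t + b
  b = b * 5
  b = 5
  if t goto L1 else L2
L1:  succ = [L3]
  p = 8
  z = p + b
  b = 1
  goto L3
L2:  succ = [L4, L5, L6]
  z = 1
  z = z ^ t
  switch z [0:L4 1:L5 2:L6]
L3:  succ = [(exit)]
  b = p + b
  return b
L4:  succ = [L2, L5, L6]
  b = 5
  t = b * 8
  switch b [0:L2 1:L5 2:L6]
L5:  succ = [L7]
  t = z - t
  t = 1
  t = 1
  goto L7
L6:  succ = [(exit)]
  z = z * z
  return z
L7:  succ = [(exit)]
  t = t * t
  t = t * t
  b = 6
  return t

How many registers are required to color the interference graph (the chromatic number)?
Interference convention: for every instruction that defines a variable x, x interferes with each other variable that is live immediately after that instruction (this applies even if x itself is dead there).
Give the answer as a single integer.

Answer: 3

Analysis:
Per-block:
  L0: def={b,t} ue=∅
  L1: def={b,p,z} ue={b}
  L2: def={z} ue={t}
  L3: def={b} ue={b,p}
  L4: def={b,t} ue=∅
  L5: def={t} ue={t,z}
  L6: def={z} ue={z}
  L7: def={b,t} ue={t}

Backward fixpoint:
  L0: in=∅ out={b,t}
  L1: in={b} out={b,p}
  L2: in={t} out={t,z}
  L3: in={b,p} out=∅
  L4: in={z} out={t,z}
  L5: in={t,z} out={t}
  L6: in={z} out=∅
  L7: in={t} out=∅

Conflict graph:
  b↔{p,t,z}
  p↔{b,z}
  t↔{b,z}
  z↔{b,p,t}

Chromatic number:
  clique {b,p,z} ⇒ need ≥ 3
  3-colouring: r0={b}  r1={z}  r2={p,t}
  χ = 3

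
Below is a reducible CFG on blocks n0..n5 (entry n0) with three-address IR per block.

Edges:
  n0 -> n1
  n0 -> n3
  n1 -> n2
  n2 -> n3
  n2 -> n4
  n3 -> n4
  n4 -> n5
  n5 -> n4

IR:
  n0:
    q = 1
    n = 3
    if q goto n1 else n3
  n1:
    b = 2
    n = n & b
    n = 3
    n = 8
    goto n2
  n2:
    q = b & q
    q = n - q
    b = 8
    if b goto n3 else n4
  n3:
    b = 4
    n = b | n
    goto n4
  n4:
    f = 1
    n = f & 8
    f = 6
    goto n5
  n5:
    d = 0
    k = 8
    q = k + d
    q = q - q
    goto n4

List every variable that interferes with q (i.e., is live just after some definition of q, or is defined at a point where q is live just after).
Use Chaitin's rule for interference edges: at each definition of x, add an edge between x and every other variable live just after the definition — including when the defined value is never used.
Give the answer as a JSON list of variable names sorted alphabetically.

Answer: ["b", "n"]

Working:
Block summaries:
  n0: {n,q} / ∅
  n1: {b,n} / {n}
  n2: {b,q} / {b,n,q}
  n3: {b,n} / {n}
  n4: {f,n} / ∅
  n5: {d,k,q} / ∅

Live sets:
  n0 li=∅ lo={n,q}
  n1 li={n,q} lo={b,n,q}
  n2 li={b,n,q} lo={n}
  n3 li={n} lo=∅
  n4 li=∅ lo=∅
  n5 li=∅ lo=∅

Interfere edges:
  b↔{n,q}
  d↔{k}
  f↔∅
  k↔{d}
  n↔{b,q}
  q↔{b,n}

N(q) = ["b", "n"]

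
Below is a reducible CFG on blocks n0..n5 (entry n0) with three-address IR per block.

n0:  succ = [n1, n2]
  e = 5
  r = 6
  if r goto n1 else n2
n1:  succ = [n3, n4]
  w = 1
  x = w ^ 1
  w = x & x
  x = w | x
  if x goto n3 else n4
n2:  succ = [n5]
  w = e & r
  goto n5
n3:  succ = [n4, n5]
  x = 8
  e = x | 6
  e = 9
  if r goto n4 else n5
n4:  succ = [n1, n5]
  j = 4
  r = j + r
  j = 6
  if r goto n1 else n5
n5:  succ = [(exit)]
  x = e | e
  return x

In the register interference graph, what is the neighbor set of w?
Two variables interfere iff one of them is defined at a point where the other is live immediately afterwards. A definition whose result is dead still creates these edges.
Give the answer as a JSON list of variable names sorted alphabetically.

Answer: ["e", "r", "x"]

Working:
def/use:
  n0 def {e,r} use ∅
  n1 def {w,x} use ∅
  n2 def {w} use {e,r}
  n3 def {e,x} use {r}
  n4 def {j,r} use {r}
  n5 def {x} use {e}

Liveness:
  live n0: ∅→{e,r}
  live n1: {e,r}→{e,r}
  live n2: {e,r}→{e}
  live n3: {r}→{e,r}
  live n4: {e,r}→{e,r}
  live n5: {e}→∅

Conflict graph:
  e — {j,r,w,x}
  j — {e,r}
  r — {e,j,w,x}
  w — {e,r,x}
  x — {e,r,w}

N(w) = ["e", "r", "x"]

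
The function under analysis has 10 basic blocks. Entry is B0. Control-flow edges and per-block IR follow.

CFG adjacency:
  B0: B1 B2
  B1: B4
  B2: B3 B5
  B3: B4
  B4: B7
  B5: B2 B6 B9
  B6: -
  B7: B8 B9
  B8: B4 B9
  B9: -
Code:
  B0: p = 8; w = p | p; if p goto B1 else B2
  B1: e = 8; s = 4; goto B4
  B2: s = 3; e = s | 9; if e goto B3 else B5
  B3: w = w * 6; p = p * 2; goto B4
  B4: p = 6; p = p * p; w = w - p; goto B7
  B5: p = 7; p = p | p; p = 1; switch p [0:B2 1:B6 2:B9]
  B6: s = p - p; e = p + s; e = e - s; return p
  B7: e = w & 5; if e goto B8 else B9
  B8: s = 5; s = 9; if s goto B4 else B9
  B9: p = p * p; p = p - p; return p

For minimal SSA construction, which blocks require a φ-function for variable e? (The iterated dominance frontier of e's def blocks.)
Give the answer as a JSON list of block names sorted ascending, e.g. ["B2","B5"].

Answer: ["B2", "B4", "B9"]

Working:
idom tree: B1←B0 B2←B0 B3←B2 B4←B0 B5←B2 B6←B5 B7←B4 B8←B7 B9←B0
Join-block Dom:
  B2: preds {B0,B5}: {B0} ∩ {B0,B2,B5} = {B0}; idom=B0
  B4: preds {B1,B3,B8}: {B0,B1} ∩ {B0,B2,B3} ∩ {B0,B4,B7,B8} = {B0}; idom=B0
  B9: preds {B5,B7,B8}: {B0,B2,B5} ∩ {B0,B4,B7} ∩ {B0,B4,B7,B8} = {B0}; idom=B0

DF walk-up:
  join B2 pred B0: · stop@B0
  join B2 pred B5: B5→B2 stop@B0
  join B4 pred B1: B1 stop@B0
  join B4 pred B3: B3→B2 stop@B0
  join B4 pred B8: B8→B7→B4 stop@B0
  join B9 pred B5: B5→B2 stop@B0
  join B9 pred B7: B7→B4 stop@B0
  join B9 pred B8: B8→B7→B4 stop@B0
  B0: DF=∅
  B1: DF={B4}
  B2: DF={B2,B4,B9}
  B3: DF={B4}
  B4: DF={B4,B9}
  B5: DF={B2,B9}
  B6: DF=∅
  B7: DF={B4,B9}
  B8: DF={B4,B9}
  B9: DF=∅

φ for e: defs {B1,B2,B6,B7}
  DF⁺ = {B2,B4,B9}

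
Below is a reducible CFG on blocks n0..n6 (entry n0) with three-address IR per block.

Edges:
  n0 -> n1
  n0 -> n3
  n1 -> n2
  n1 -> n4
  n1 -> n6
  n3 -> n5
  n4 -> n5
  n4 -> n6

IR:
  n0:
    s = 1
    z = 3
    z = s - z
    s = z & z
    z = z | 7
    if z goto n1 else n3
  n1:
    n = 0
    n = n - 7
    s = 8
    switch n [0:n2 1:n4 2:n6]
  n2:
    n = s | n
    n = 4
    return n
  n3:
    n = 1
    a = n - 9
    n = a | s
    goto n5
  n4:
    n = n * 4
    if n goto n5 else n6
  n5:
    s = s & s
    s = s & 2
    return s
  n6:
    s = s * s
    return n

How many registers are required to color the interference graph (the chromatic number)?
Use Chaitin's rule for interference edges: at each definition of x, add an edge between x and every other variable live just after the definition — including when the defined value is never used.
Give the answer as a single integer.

def/use:
  n0: def={s,z} ue=∅
  n1: def={n,s} ue=∅
  n2: def={n} ue={n,s}
  n3: def={a,n} ue={s}
  n4: def={n} ue={n}
  n5: def={s} ue={s}
  n6: def={s} ue={n,s}

Backward fixpoint:
  n0: in=∅ out={s}
  n1: in=∅ out={n,s}
  n2: in={n,s} out=∅
  n3: in={s} out={s}
  n4: in={n,s} out={n,s}
  n5: in={s} out=∅
  n6: in={n,s} out=∅

Conflict graph:
  a: {s}
  n: {s}
  s: {a,n,z}
  z: {s}

Chromatic number:
  lower bound: {a,s} mutually conflict ⇒ χ ≥ 2
  assign a→c1 n→c1 s→c0 z→c1 — no edge inside a register ⇒ χ ≤ 2
  χ = 2

Answer: 2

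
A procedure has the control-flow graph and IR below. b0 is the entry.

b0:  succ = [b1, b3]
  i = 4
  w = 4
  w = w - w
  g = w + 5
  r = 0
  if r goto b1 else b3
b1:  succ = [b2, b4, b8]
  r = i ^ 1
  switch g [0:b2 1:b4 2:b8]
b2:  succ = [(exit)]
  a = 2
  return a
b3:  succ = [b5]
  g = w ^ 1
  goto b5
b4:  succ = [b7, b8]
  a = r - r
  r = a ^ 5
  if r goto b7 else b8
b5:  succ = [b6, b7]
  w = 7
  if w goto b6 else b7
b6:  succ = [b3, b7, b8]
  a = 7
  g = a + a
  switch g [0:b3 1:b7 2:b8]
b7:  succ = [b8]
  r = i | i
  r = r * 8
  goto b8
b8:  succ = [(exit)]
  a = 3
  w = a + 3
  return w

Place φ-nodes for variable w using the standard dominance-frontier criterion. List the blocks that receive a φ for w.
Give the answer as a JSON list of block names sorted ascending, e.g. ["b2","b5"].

idom tree: b1←b0 b2←b1 b3←b0 b4←b1 b5←b3 b6←b5 b7←b0 b8←b0
Join-block Dom:
  b3: preds {b0,b6}: {b0} ∩ {b0,b3,b5,b6} = {b0}; idom=b0
  b7: preds {b4,b5,b6}: {b0,b1,b4} ∩ {b0,b3,b5} ∩ {b0,b3,b5,b6} = {b0}; idom=b0
  b8: preds {b1,b4,b6,b7}: {b0,b1} ∩ {b0,b1,b4} ∩ {b0,b3,b5,b6} ∩ {b0,b7} = {b0}; idom=b0

DF walk-up:
  join b3 pred b0: · stop@b0
  join b3 pred b6: b6→b5→b3 stop@b0
  join b7 pred b4: b4→b1 stop@b0
  join b7 pred b5: b5→b3 stop@b0
  join b7 pred b6: b6→b5→b3 stop@b0
  join b8 pred b1: b1 stop@b0
  join b8 pred b4: b4→b1 stop@b0
  join b8 pred b6: b6→b5→b3 stop@b0
  join b8 pred b7: b7 stop@b0
  b0: DF=∅
  b1: DF={b7,b8}
  b2: DF=∅
  b3: DF={b3,b7,b8}
  b4: DF={b7,b8}
  b5: DF={b3,b7,b8}
  b6: DF={b3,b7,b8}
  b7: DF={b8}
  b8: DF=∅

φ for w: defs {b0,b5,b8}
  DF⁺ = {b3,b7,b8}

Answer: ["b3", "b7", "b8"]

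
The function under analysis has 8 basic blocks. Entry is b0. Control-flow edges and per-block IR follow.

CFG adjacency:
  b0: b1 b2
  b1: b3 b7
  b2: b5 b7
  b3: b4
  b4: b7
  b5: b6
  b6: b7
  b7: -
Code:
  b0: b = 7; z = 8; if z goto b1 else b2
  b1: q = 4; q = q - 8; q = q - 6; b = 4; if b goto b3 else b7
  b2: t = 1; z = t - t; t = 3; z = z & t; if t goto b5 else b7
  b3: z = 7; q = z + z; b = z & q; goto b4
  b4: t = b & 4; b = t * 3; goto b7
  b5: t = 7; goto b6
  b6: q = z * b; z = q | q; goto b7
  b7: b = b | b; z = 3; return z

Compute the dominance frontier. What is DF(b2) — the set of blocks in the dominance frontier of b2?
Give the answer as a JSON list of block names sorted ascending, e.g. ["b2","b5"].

Answer: ["b7"]

Working:
idom tree: b1←b0 b2←b0 b3←b1 b4←b3 b5←b2 b6←b5 b7←b0
Dom at joins:
  b7: preds {b1,b2,b4,b6}: {b0,b1} ∩ {b0,b2} ∩ {b0,b1,b3,b4} ∩ {b0,b2,b5,b6} = {b0}; idom=b0

DF derivation:
  join b7 pred b1: b1 stop@b0
  join b7 pred b2: b2 stop@b0
  join b7 pred b4: b4→b3→b1 stop@b0
  join b7 pred b6: b6→b5→b2 stop@b0
  b0 → ∅
  b1 → {b7}
  b2 → {b7}
  b3 → {b7}
  b4 → {b7}
  b5 → {b7}
  b6 → {b7}
  b7 → ∅

DF(b2) = ["b7"]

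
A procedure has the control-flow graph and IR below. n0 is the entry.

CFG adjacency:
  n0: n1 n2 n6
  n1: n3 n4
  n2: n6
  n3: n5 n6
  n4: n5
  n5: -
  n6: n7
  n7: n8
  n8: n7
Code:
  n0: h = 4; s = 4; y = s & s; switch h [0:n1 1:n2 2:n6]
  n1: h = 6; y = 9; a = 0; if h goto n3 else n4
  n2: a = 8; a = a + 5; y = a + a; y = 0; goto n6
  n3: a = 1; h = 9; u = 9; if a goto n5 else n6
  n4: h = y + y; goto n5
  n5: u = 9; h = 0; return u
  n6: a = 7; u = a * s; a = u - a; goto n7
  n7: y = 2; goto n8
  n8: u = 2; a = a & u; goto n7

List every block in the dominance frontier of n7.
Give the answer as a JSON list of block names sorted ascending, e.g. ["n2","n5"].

idom tree: n1←n0 n2←n0 n3←n1 n4←n1 n5←n1 n6←n0 n7←n6 n8←n7
Dom at joins:
  n5: preds {n3,n4}: {n0,n1,n3} ∩ {n0,n1,n4} = {n0,n1}; idom=n1
  n6: preds {n0,n2,n3}: {n0} ∩ {n0,n2} ∩ {n0,n1,n3} = {n0}; idom=n0
  n7: preds {n6,n8}: {n0,n6} ∩ {n0,n6,n7,n8} = {n0,n6}; idom=n6

DF derivation:
  n5←n3: walk n3 to n1
  n5←n4: walk n4 to n1
  n6←n0: walk · to n0
  n6←n2: walk n2 to n0
  n6←n3: walk n3→n1 to n0
  n7←n6: walk · to n6
  n7←n8: walk n8→n7 to n6
  n0 → ∅
  n1 → {n6}
  n2 → {n6}
  n3 → {n5,n6}
  n4 → {n5}
  n5 → ∅
  n6 → ∅
  n7 → {n7}
  n8 → {n7}

DF(n7) = ["n7"]

Answer: ["n7"]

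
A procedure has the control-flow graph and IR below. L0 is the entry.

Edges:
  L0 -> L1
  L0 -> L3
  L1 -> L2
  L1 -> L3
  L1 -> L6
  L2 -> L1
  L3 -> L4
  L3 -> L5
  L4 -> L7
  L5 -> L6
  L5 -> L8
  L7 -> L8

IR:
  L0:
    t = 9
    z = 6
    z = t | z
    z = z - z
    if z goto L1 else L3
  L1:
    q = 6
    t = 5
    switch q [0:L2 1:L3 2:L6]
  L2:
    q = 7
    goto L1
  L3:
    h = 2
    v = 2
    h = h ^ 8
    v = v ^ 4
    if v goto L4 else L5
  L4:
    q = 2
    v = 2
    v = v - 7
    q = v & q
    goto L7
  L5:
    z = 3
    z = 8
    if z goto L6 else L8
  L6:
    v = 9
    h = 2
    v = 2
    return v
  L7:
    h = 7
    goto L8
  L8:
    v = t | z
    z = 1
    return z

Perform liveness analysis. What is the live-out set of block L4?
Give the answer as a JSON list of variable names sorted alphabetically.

Answer: ["t", "z"]

Derivation:
Block summaries:
  L0 def {t,z} use ∅
  L1 def {q,t} use ∅
  L2 def {q} use ∅
  L3 def {h,v} use ∅
  L4 def {q,v} use ∅
  L5 def {z} use ∅
  L6 def {h,v} use ∅
  L7 def {h} use ∅
  L8 def {v,z} use {t,z}

Backward fixpoint:
  live L0: ∅→{t,z}
  live L1: {z}→{t,z}
  live L2: {z}→{z}
  live L3: {t,z}→{t,z}
  live L4: {t,z}→{t,z}
  live L5: {t}→{t,z}
  live L6: ∅→∅
  live L7: {t,z}→{t,z}
  live L8: {t,z}→∅

live-out(L4) = ["t", "z"]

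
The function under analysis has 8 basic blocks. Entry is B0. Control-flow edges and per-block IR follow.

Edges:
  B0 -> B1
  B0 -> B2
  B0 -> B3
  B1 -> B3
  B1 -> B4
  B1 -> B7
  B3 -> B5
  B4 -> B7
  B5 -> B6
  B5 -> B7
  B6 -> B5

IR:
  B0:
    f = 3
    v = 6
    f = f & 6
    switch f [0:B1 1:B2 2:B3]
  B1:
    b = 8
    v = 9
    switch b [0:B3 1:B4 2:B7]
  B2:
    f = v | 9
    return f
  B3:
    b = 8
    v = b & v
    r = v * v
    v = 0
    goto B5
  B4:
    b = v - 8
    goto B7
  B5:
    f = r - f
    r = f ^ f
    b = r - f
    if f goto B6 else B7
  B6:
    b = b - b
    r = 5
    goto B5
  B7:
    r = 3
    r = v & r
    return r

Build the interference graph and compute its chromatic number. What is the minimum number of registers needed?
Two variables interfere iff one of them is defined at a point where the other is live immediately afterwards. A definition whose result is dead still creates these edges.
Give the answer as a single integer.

Answer: 3

Analysis:
Per-block:
  B0: def={f,v} ue=∅
  B1: def={b,v} ue=∅
  B2: def={f} ue={v}
  B3: def={b,r,v} ue={v}
  B4: def={b} ue={v}
  B5: def={b,f,r} ue={f,r}
  B6: def={b,r} ue={b}
  B7: def={r} ue={v}

Liveness:
  B0 li=∅ lo={f,v}
  B1 li={f} lo={f,v}
  B2 li={v} lo=∅
  B3 li={f,v} lo={f,r,v}
  B4 li={v} lo={v}
  B5 li={f,r,v} lo={b,f,v}
  B6 li={b,f,v} lo={f,r,v}
  B7 li={v} lo=∅

Interference:
  b — {f,v}
  f — {b,r,v}
  r — {f,v}
  v — {b,f,r}

Chromatic number:
  {b,f,v} pairwise interfere (3-clique) ⇒ χ ≥ 3
  3-colouring: r0={f}  r1={v}  r2={b,r}
  χ = 3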